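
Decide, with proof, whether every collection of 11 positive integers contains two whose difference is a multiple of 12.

No, the set {47, 48, 49, 50, 51, 52, 53, 54, 55, 56, 57} is a counterexample.

Consider the 11 integers 47, 48, …, 57. They lie in distinct residue classes modulo 12, since 11 ≤ 12.
No two share a residue, so no pair has difference divisible by 12; the claim fails for this set.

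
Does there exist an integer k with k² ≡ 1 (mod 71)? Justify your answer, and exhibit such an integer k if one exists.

Take k = 70. Then 70² = 4900 = 69·71 + 1, so 70² ≡ 1 (mod 71).

k = 70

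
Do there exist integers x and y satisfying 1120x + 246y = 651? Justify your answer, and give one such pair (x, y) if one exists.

No, no such integers exist.

Any value of 1120x + 246y is a multiple of gcd(1120, 246) = 2.
But 651 = 2·325 + 1, so 2 ∤ 651.
Therefore 1120x + 246y = 651 has no solution in integers.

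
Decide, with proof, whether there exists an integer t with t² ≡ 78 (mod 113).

No such integer exists.

113 is prime, so by Euler's criterion 78 is a square mod 113 iff 78^((113−1)/2) = 78^56 ≡ 1 (mod 113).
Squaring successively (mod 113): 78^2 = 6084 ≡ 95; 78^4 ≡ 95² = 9025 ≡ 98; 78^8 ≡ 98² = 9604 ≡ 112; 78^16 ≡ 112² = 12544 ≡ 1; 78^32 ≡ 1² = 1 ≡ 1.
Since 56 = 32 + 16 + 8, 78^56 ≡ 1 · 1 · 112; multiplying out mod 113: 1·1 = 1 ≡ 1, then 1·112 = 112 ≡ 112. Thus 78^56 ≡ 112 ≡ −1 (mod 113).
By Euler's criterion 78 is a quadratic non-residue mod 113: no t satisfies t² ≡ 78 (mod 113).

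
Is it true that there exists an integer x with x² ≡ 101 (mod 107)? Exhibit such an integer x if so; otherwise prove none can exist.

x = 84 works: 84² = 7056, and 7056 − 101 = 6955 = 65·107.

x = 84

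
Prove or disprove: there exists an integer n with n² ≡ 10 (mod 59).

Apply Euler's criterion with the prime 59: 10 is a quadratic residue iff 10^29 ≡ 1 (mod 59), and a non-residue iff it is ≡ −1.
Repeated squaring mod 59: 10^2 = 100 ≡ 41; 10^4 ≡ 41² = 1681 ≡ 29; 10^8 ≡ 29² = 841 ≡ 15; 10^16 ≡ 15² = 225 ≡ 48.
Since 29 = 16 + 8 + 4 + 1, 10^29 ≡ 48 · 15 · 29 · 10; multiplying out mod 59: 48·15 = 720 ≡ 12, then 12·29 = 348 ≡ 53, then 53·10 = 530 ≡ 58. Thus 10^29 ≡ 58 ≡ −1 (mod 59).
The value −1 means 10 is a non-residue modulo 59, so n² ≡ 10 (mod 59) is impossible.

There is no such integer.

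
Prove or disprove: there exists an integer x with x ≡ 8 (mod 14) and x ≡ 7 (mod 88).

gcd(14, 88) = 2. If x ≡ 8 (mod 14) and x ≡ 7 (mod 88), then x ≡ 8 (mod 2) and x ≡ 7 (mod 2).
But 8 mod 2 = 0 while 7 mod 2 = 1, a contradiction.
Hence the system has no solution.

No such integer exists.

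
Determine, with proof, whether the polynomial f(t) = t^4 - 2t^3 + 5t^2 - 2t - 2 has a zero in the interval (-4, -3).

f(-4) = 470 and f(-3) = 184, both positive, so a sign-change argument is unavailable; we show f keeps this sign on the whole interval.
Shift to the endpoint -3: with t = -3 − u (0 < u < 1), one computes f(-3 − u) = u^4 + 14u^3 + 77u^2 + 194u + 184.
All 5 nonzero coefficients of this polynomial in u are positive; hence for u > 0 the value is a sum of positive terms (the constant 184 among them).
So f is strictly positive on (-4, -3); no root exists in the interval.

f has no root in that interval.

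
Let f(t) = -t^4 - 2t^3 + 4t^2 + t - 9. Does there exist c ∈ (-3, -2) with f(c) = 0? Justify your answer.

Yes, such a c exists.

f(-3) = -3 and f(-2) = 5, which have opposite signs.
As a polynomial, f is continuous on every closed interval.
By the Intermediate Value Theorem f must vanish at some point of (-3, -2).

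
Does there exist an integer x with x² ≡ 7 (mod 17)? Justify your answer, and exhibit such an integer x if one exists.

Computing x² mod 17 for x = 0, 1, …, 8 (enough, by the symmetry x ↦ 17 − x) gives 0, 1, 4, 9, 16, 8, 2, 15, 13.
The set of squares mod 17 is therefore {0, 1, 2, 4, 8, 9, 13, 15, 16}, which does not contain 7.
Hence no integer x has x² ≡ 7 (mod 17).

There is no such integer.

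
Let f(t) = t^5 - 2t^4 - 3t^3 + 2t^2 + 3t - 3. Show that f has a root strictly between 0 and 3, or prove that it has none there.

f(0) = -3 and f(3) = 24, which have opposite signs.
As a polynomial, f is continuous on every closed interval.
By the Intermediate Value Theorem f must vanish at some point of (0, 3).

Such a root exists.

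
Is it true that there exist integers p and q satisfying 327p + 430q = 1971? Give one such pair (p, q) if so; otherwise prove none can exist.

p = 223, q = -165

Since gcd(327, 430) = 1, every integer is an integer combination of 327 and 430.
Dividing repeatedly: 430 = 1·327 + 103, 327 = 3·103 + 18, 103 = 5·18 + 13, 18 = 1·13 + 5, 13 = 2·5 + 3, 5 = 1·3 + 2, 3 = 1·2 + 1, 2 = 2·1 + 0.
Unwinding: 1 = 3 − 1·2 = 3 − (5 − 1·3) = −5 + 2·3 = −5 + 2·(13 − 2·5) = 2·13 − 5·5 = 2·13 − 5·(18 − 1·13) = −5·18 + 7·13 = −5·18 + 7·(103 − 5·18) = 7·103 − 40·18 = 7·103 − 40·(327 − 3·103) = −40·327 + 127·103 = −40·327 + 127·(430 − 1·327) = 127·430 − 167·327, i.e. 327·(-167) + 430·127 = 1.
Times 1971: 327·(-329157) + 430·250317 = 1971, so (-329157, 250317) solves it.
Shifting by a multiple of (430, −327) keeps it a solution: p = -329157 + 766·430 = 223, q = 250317 − 766·327 = -165.
Check: 327·223 + 430·(-165) = 72921 − 70950 = 1971. ✓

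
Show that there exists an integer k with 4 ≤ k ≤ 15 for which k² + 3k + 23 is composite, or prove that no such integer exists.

k = 4

At k = 4: 4² + 3·4 + 23 = 51 = 3·17, which is composite.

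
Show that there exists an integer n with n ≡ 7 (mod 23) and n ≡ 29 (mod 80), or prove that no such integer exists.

n = 1709

gcd(23, 80) = 1, so the Chinese Remainder Theorem guarantees exactly one residue class mod 1840 satisfying both.
Any solution of the first congruence is n = 7 + 23t; substituting into the second, 23t ≡ 29 − 7 ≡ 22 (mod 80).
Note 23·7 = 161 ≡ 1 (mod 80) (as 161 − 1 = 2·80), so 23⁻¹ ≡ 7.
Multiplying by 7: t ≡ 7·22 = 154 ≡ 74 (mod 80).
Taking t = 74 gives n = 7 + 23·74 = 1709.
Indeed 1709 ≡ 7 (mod 23) and 1709 ≡ 29 (mod 80).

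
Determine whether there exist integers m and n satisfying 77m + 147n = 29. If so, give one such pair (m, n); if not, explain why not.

There are no such integers.

gcd(77, 147) = 7, so every integer of the form 77m + 147n is a multiple of 7.
However 29 leaves remainder 1 on division by 7.
Hence no integers m, n satisfy the equation.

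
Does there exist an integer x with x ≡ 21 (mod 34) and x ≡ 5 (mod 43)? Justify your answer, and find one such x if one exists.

The moduli 34 and 43 are coprime, so by the Chinese Remainder Theorem a unique solution modulo 1462 exists.
Any solution of the first congruence is x = 21 + 34t; substituting into the second, 34t ≡ 5 − 21 ≡ 27 (mod 43).
Invert 34 mod 43 by the Euclidean algorithm: 43 = 1·34 + 9, 34 = 3·9 + 7, 9 = 1·7 + 2, 7 = 3·2 + 1, 2 = 2·1 + 0; back-substituting, 1 = 7 − 3·2 = 7 − 3·(9 − 1·7) = −3·9 + 4·7 = −3·9 + 4·(34 − 3·9) = 4·34 − 15·9 = 4·34 − 15·(43 − 1·34) = −15·43 + 19·34. Hence 34·19 ≡ 1, so 34⁻¹ ≡ 19 (mod 43).
Multiplying by 19: t ≡ 19·27 = 513 ≡ 40 (mod 43).
With t = 40: x = 21 + 34·40 = 1381.
Indeed 1381 ≡ 21 (mod 34) and 1381 ≡ 5 (mod 43).

x = 1381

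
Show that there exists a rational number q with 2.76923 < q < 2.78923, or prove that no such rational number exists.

Multiplying by 9: 9·2.76923 = 24.92307 and 9·2.78923 = 25.10307, so the integer 25 lies strictly between them.
Dividing back, 2.76923 < 25/9 < 2.78923, and 25/9 is rational.

q = 25/9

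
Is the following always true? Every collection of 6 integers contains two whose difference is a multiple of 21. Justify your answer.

Consider the 6 integers 60, 61, …, 65. They lie in distinct residue classes modulo 21, since 6 ≤ 21.
No two share a residue, so no pair has difference divisible by 21; the claim fails for this set.

No, the set {60, 61, 62, 63, 64, 65} is a counterexample.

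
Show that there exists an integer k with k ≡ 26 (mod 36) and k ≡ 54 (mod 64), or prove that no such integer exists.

The moduli are not coprime: gcd(36, 64) = 4. Compatibility requires 4 ∣ (54 − 26) = 28, which holds, so solutions exist.
Put k = 26 + 36t, so we need 36t ≡ 28 (mod 64), equivalently (divide by 4) 9t ≡ 7 (mod 16).
To invert 9 modulo 16: 16 = 1·9 + 7, 9 = 1·7 + 2, 7 = 3·2 + 1, 2 = 2·1 + 0, and unwinding, 1 = 7 − 3·2 = 7 − 3·(9 − 1·7) = −3·9 + 4·7 = −3·9 + 4·(16 − 1·9) = 4·16 − 7·9. Thus 9⁻¹ ≡ -7 ≡ 9 (mod 16).
Therefore t ≡ 9·7 = 63 ≡ 15 (mod 16).
Then k = 26 + 36·15 = 566.
Verify: 566 = 15·36 + 26 and 566 = 8·64 + 54. ✓

k = 566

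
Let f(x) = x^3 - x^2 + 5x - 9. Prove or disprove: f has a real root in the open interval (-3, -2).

No such root exists.

Evaluate at the endpoints: f(-3) = -60, f(-2) = -31 — same sign (negative).
The derivative f'(x) = 3x^2 - 2x + 5 is a quadratic with discriminant (-2)² − 4·3·5 = -56 < 0; it never vanishes, so it is always positive (sign of the leading coefficient).
So f is strictly increasing; between -3 and -2 its values lie between f(-3) = -60 and f(-2) = -31, all negative. Therefore f has no root in (-3, -2).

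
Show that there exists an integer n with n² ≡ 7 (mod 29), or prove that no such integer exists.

n = 6

n = 6 works: 6² = 36, and 36 − 7 = 29 = 1·29.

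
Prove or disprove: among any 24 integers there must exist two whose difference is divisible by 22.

True.

There are exactly 22 possible remainders on division by 22.
Placing 24 integers into 22 classes, some class receives at least two — say a and b.
Equal remainders mean a − b ≡ 0 (mod 22), so 22 divides their difference.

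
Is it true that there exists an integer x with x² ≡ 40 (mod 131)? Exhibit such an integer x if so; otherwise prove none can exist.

131 is prime, so by Euler's criterion 40 is a square mod 131 iff 40^((131−1)/2) = 40^65 ≡ 1 (mod 131).
Squaring successively (mod 131): 40^2 = 1600 ≡ 28; 40^4 ≡ 28² = 784 ≡ 129; 40^8 ≡ 129² = 16641 ≡ 4; 40^16 ≡ 4² = 16 ≡ 16; 40^32 ≡ 16² = 256 ≡ 125; 40^64 ≡ 125² = 15625 ≡ 36.
Since 65 = 64 + 1, 40^65 ≡ 36 · 40; multiplying out mod 131: 36·40 = 1440 ≡ 130. Thus 40^65 ≡ 130 ≡ −1 (mod 131).
By Euler's criterion 40 is a quadratic non-residue mod 131: no x satisfies x² ≡ 40 (mod 131).

No such integer exists.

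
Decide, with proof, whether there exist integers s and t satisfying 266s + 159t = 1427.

s = 49, t = -73

Since gcd(266, 159) = 1, every integer is an integer combination of 266 and 159.
Euclidean algorithm: 266 = 1·159 + 107, 159 = 1·107 + 52, 107 = 2·52 + 3, 52 = 17·3 + 1, 3 = 3·1 + 0.
Unwinding: 1 = 52 − 17·3 = 52 − 17·(107 − 2·52) = −17·107 + 35·52 = −17·107 + 35·(159 − 1·107) = 35·159 − 52·107 = 35·159 − 52·(266 − 1·159) = −52·266 + 87·159, i.e. 266·(-52) + 159·87 = 1.
Times 1427: 266·(-74204) + 159·124149 = 1427, so (-74204, 124149) solves it.
Shifting by a multiple of (159, −266) keeps it a solution: s = -74204 + 467·159 = 49, t = 124149 − 467·266 = -73.
Check: 266·49 + 159·(-73) = 13034 − 11607 = 1427. ✓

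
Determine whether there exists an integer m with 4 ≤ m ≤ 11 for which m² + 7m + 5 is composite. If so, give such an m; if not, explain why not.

At m = 10: 10² + 7·10 + 5 = 175 = 5·35, which is composite.

m = 10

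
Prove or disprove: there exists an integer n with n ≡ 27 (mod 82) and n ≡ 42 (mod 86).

No such integer exists.

gcd(82, 86) = 2. If n ≡ 27 (mod 82) and n ≡ 42 (mod 86), then n ≡ 27 (mod 2) and n ≡ 42 (mod 2).
These are incompatible: 27 − 42 = -15 is not divisible by 2.
Hence the system has no solution.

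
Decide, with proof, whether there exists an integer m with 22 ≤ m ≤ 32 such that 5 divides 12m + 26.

Try m = 22: 12·22 + 26 = 290 = 58·5, which is divisible by 5.

m = 22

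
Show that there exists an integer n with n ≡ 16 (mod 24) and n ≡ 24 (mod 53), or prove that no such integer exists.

n = 448

The moduli 24 and 53 are coprime, so by the Chinese Remainder Theorem a unique solution modulo 1272 exists.
Write n = 16 + 24t and require 16 + 24t ≡ 24 (mod 53), i.e. 24t ≡ 8 (mod 53).
Since 24·42 = 1008 = 19·53 + 1, the inverse of 24 mod 53 is 42.
Multiplying by 42: t ≡ 42·8 = 336 ≡ 18 (mod 53).
With t = 18: n = 16 + 24·18 = 448.
Indeed 448 ≡ 16 (mod 24) and 448 ≡ 24 (mod 53).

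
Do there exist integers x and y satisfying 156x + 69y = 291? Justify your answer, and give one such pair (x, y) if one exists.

Since gcd(156, 69) = 3 and 291 = 3·97, Bézout's identity guarantees a solution.
Dividing through by 3 reduces the equation to 52x + 23y = 97.
Dividing repeatedly: 52 = 2·23 + 6, 23 = 3·6 + 5, 6 = 1·5 + 1, 5 = 5·1 + 0.
Working back up the chain: 1 = 6 − 1·5 = 6 − (23 − 3·6) = −23 + 4·6 = −23 + 4·(52 − 2·23) = 4·52 − 9·23. So 52·4 + 23·(-9) = 1.
Times 97: 52·388 + 23·(-873) = 97, so (388, -873) solves it.
Shifting by a multiple of (23, −52) keeps it a solution: x = 388 − 16·23 = 20, y = -873 + 16·52 = -41.
Check: 156·20 + 69·(-41) = 3120 − 2829 = 291. ✓

x = 20, y = -41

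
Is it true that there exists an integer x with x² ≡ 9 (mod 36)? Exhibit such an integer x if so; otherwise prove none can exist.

x = 21

x = 21 works: 21² = 441, and 441 − 9 = 432 = 12·36.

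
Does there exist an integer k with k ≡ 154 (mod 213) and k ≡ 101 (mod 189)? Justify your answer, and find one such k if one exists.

No such integer exists.

Reduce both congruences modulo 3, which divides 213 and 189: they say k ≡ 154 (mod 3) and k ≡ 101 (mod 3).
However 154 ≡ 1 and 101 ≡ 2 (mod 3), and 1 ≠ 2.
Therefore no such k exists.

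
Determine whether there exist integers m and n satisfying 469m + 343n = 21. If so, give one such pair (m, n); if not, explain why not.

m = 41, n = -56

Since gcd(469, 343) = 7 and 21 = 7·3, Bézout's identity guarantees a solution.
Dividing through by 7 reduces the equation to 67m + 49n = 3.
Dividing repeatedly: 67 = 1·49 + 18, 49 = 2·18 + 13, 18 = 1·13 + 5, 13 = 2·5 + 3, 5 = 1·3 + 2, 3 = 1·2 + 1, 2 = 2·1 + 0.
Working back up the chain: 1 = 3 − 1·2 = 3 − (5 − 1·3) = −5 + 2·3 = −5 + 2·(13 − 2·5) = 2·13 − 5·5 = 2·13 − 5·(18 − 1·13) = −5·18 + 7·13 = −5·18 + 7·(49 − 2·18) = 7·49 − 19·18 = 7·49 − 19·(67 − 1·49) = −19·67 + 26·49. So 67·(-19) + 49·26 = 1.
Scaling by 3 gives the particular solution (m, n) = (-57, 78).
Shifting by a multiple of (49, −67) keeps it a solution: m = -57 + 2·49 = 41, n = 78 − 2·67 = -56.
Check: 469·41 + 343·(-56) = 19229 − 19208 = 21. ✓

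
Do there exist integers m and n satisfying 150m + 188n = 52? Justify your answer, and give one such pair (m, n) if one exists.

gcd(150, 188) = 2, and 2 divides 52, so integer solutions exist.
Dividing through by 2 reduces the equation to 75m + 94n = 26.
Euclidean algorithm: 94 = 1·75 + 19, 75 = 3·19 + 18, 19 = 1·18 + 1, 18 = 18·1 + 0.
Unwinding: 1 = 19 − 1·18 = 19 − (75 − 3·19) = −75 + 4·19 = −75 + 4·(94 − 1·75) = 4·94 − 5·75, i.e. 75·(-5) + 94·4 = 1.
Scaling by 26 gives the particular solution (m, n) = (-130, 104).
The general solution is m = -130 + 94k, n = 104 − 75k; taking k = 2 gives the smaller pair m = 58, n = -46.
Check: 150·58 + 188·(-46) = 8700 − 8648 = 52. ✓

m = 58, n = -46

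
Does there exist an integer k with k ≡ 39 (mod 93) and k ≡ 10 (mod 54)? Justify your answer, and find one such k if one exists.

gcd(93, 54) = 3. If k ≡ 39 (mod 93) and k ≡ 10 (mod 54), then k ≡ 39 (mod 3) and k ≡ 10 (mod 3).
But 39 mod 3 = 0 while 10 mod 3 = 1, a contradiction.
Hence the system has no solution.

There is no such integer.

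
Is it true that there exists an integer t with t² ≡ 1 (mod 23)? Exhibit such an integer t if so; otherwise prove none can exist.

Take t = 1. Then 1² = 1, and since 0 ≤ 1 < 23 this is already reduced: 1² ≡ 1 (mod 23).

t = 1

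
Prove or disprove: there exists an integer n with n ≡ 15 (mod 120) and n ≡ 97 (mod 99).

There is no such integer.

Both moduli are multiples of 3 = gcd(120, 99), so any solution would satisfy n ≡ 15 and n ≡ 97 modulo 3 simultaneously.
These are incompatible: 15 − 97 = -82 is not divisible by 3.
So no integer satisfies both congruences.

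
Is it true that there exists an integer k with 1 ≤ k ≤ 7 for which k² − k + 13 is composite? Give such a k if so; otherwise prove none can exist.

k = 7

At k = 7: 7² − 7 + 13 = 55 = 5·11, which is composite.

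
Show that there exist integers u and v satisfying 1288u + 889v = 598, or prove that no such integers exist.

Any value of 1288u + 889v is a multiple of gcd(1288, 889) = 7.
But 598 = 7·85 + 3, so 7 ∤ 598.
So the equation is unsolvable over ℤ.

No such integers exist.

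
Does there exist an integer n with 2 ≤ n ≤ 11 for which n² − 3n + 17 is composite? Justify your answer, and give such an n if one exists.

At n = 10: 10² − 3·10 + 17 = 87 = 3·29, which is composite.

n = 10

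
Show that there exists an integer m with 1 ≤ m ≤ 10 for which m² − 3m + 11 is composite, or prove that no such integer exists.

m = 8

At m = 8: 8² − 3·8 + 11 = 51 = 3·17, which is composite.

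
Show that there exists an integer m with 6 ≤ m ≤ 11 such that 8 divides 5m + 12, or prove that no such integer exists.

At m = 6, 5·6 + 12 = 42 ≡ 2 (mod 8), and each step in m adds 5, giving residues 2, 7, 4, 1, 6, 3 for m = 6, 7, …, 11.
Since 0 is absent from this list, 8 ∤ 5m + 12 for every m with 6 ≤ m ≤ 11.

No, no such integer m in that range exists.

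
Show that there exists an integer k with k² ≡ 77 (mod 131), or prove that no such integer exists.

k = 83

Take k = 83. Then 83² = 6889 = 52·131 + 77, so 83² ≡ 77 (mod 131).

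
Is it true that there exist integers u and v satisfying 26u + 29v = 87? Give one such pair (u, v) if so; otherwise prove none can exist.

Since gcd(26, 29) = 1, every integer is an integer combination of 26 and 29.
Euclidean algorithm: 29 = 1·26 + 3, 26 = 8·3 + 2, 3 = 1·2 + 1, 2 = 2·1 + 0.
Working back up the chain: 1 = 3 − 1·2 = 3 − (26 − 8·3) = −26 + 9·3 = −26 + 9·(29 − 1·26) = 9·29 − 10·26. So 26·(-10) + 29·9 = 1.
Scaling by 87 gives the particular solution (u, v) = (-870, 783).
The general solution is u = -870 + 29k, v = 783 − 26k; taking k = 30 gives the smaller pair u = 0, v = 3.
Indeed 26·0 + 29·3 = 0 + 87 = 87.

u = 0, v = 3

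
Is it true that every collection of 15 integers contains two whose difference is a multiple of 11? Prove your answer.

Each integer lies in one of the 11 residue classes modulo 11.
Since 15 > 11, two of the 15 integers must share a residue class by the pigeonhole principle; call them a and b.
Equal remainders mean a − b ≡ 0 (mod 11), so 11 divides their difference.

True.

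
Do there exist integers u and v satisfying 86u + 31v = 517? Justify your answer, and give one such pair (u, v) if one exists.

Since gcd(86, 31) = 1, every integer is an integer combination of 86 and 31.
Run the Euclidean algorithm on 86 and 31: 86 = 2·31 + 24, 31 = 1·24 + 7, 24 = 3·7 + 3, 7 = 2·3 + 1, 3 = 3·1 + 0.
Back-substituting, 1 = 7 − 2·3 = 7 − 2·(24 − 3·7) = −2·24 + 7·7 = −2·24 + 7·(31 − 1·24) = 7·31 − 9·24 = 7·31 − 9·(86 − 2·31) = −9·86 + 25·31; that is, 86·(-9) + 31·25 = 1.
Times 517: 86·(-4653) + 31·12925 = 517, so (-4653, 12925) solves it.
Shifting by a multiple of (31, −86) keeps it a solution: u = -4653 + 151·31 = 28, v = 12925 − 151·86 = -61.
Check: 86·28 + 31·(-61) = 2408 − 1891 = 517. ✓

u = 28, v = -61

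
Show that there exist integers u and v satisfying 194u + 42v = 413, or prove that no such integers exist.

Both 194 and 42 are divisible by gcd(194, 42) = 2, hence so is any combination 194u + 42v.
But 413 = 2·206 + 1, so 2 ∤ 413.
Hence no integers u, v satisfy the equation.

There are no such integers.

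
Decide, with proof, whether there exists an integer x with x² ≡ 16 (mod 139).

x = 135

x = 135 works: 135² = 18225, and 18225 − 16 = 18209 = 131·139.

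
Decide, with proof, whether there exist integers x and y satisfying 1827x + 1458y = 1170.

x = 98, y = -122

Every value of 1827x + 1458y is a multiple of gcd(1827, 1458) = 9; since 9 ∣ 1170, solutions exist.
Dividing through by 9 reduces the equation to 203x + 162y = 130.
Dividing repeatedly: 203 = 1·162 + 41, 162 = 3·41 + 39, 41 = 1·39 + 2, 39 = 19·2 + 1, 2 = 2·1 + 0.
Working back up the chain: 1 = 39 − 19·2 = 39 − 19·(41 − 1·39) = −19·41 + 20·39 = −19·41 + 20·(162 − 3·41) = 20·162 − 79·41 = 20·162 − 79·(203 − 1·162) = −79·203 + 99·162. So 203·(-79) + 162·99 = 1.
Multiplying through by 130: x = (-79)·130 = -10270, y = 99·130 = 12870 is a solution.
The general solution is x = -10270 + 162k, y = 12870 − 203k; taking k = 64 gives the smaller pair x = 98, y = -122.
Indeed 1827·98 + 1458·(-122) = 179046 − 177876 = 1170.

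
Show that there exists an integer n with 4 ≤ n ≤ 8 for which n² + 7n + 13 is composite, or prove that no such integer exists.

At n = 4: 4² + 7·4 + 13 = 57 = 3·19, which is composite.

n = 4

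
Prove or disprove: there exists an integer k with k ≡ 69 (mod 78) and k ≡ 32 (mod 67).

k = 1707

Since 78 and 67 share no common factor, CRT says the pair of congruences has a solution (unique mod 5226).
Write k = 69 + 78t and require 69 + 78t ≡ 32 (mod 67), i.e. 78t ≡ 30 (mod 67).
78 ≡ 11 (mod 67), so this reads 11t ≡ 30 (mod 67). To invert 11 modulo 67: 67 = 6·11 + 1, 11 = 11·1 + 0, and unwinding, 1 = 67 − 6·11. Thus 11⁻¹ ≡ -6 ≡ 61 (mod 67).
Multiplying by 61: t ≡ 61·30 = 1830 ≡ 21 (mod 67).
With t = 21: k = 69 + 78·21 = 1707.
Check: 1707 mod 78 = 69, 1707 mod 67 = 32. ✓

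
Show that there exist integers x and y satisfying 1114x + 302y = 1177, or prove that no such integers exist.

There are no such integers.

Both 1114 and 302 are divisible by gcd(1114, 302) = 2, hence so is any combination 1114x + 302y.
But 1177 = 2·588 + 1, so 2 ∤ 1177.
So the equation is unsolvable over ℤ.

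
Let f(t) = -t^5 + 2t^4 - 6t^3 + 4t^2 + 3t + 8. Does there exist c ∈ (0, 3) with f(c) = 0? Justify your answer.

f(0) = 8 and f(3) = -190, which have opposite signs.
f is continuous everywhere (it is a polynomial), in particular on [0, 3].
The Intermediate Value Theorem then guarantees some c ∈ (0, 3) with f(c) = 0.

Such a root exists.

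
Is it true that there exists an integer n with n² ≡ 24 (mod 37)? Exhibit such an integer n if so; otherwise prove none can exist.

No such integer exists.

37 is prime, so by Euler's criterion 24 is a square mod 37 iff 24^((37−1)/2) = 24^18 ≡ 1 (mod 37).
Squaring successively (mod 37): 24^2 = 576 ≡ 21; 24^4 ≡ 21² = 441 ≡ 34; 24^8 ≡ 34² = 1156 ≡ 9; 24^16 ≡ 9² = 81 ≡ 7.
Since 18 = 16 + 2, 24^18 ≡ 7 · 21; multiplying out mod 37: 7·21 = 147 ≡ 36. Thus 24^18 ≡ 36 ≡ −1 (mod 37).
By Euler's criterion 24 is a quadratic non-residue mod 37: no n satisfies n² ≡ 24 (mod 37).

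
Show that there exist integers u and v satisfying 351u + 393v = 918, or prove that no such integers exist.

u = 53, v = -45

Since gcd(351, 393) = 3 and 918 = 3·306, Bézout's identity guarantees a solution.
Dividing through by 3 reduces the equation to 117u + 131v = 306.
Run the Euclidean algorithm on 131 and 117: 131 = 1·117 + 14, 117 = 8·14 + 5, 14 = 2·5 + 4, 5 = 1·4 + 1, 4 = 4·1 + 0.
Unwinding: 1 = 5 − 1·4 = 5 − (14 − 2·5) = −14 + 3·5 = −14 + 3·(117 − 8·14) = 3·117 − 25·14 = 3·117 − 25·(131 − 1·117) = −25·131 + 28·117, i.e. 117·28 + 131·(-25) = 1.
Times 306: 117·8568 + 131·(-7650) = 306, so (8568, -7650) solves it.
Shifting by a multiple of (131, −117) keeps it a solution: u = 8568 − 65·131 = 53, v = -7650 + 65·117 = -45.
Indeed 351·53 + 393·(-45) = 18603 − 17685 = 918.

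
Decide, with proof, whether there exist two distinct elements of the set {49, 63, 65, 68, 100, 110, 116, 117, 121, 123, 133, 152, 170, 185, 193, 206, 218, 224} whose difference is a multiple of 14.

The pair (49, 63) works.

49 mod 14 = 7 and 63 mod 14 = 7, so 63 − 49 = 14 = 1·14.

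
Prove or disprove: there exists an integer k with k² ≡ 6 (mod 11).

No, no such integer exists.

Squares mod 11 repeat after k = 5 (as (−k)² = k²); for k = 0..5 they are 0, 1, 4, 9, 5, 3.
The set of squares mod 11 is therefore {0, 1, 3, 4, 5, 9}, which does not contain 6.
Hence no integer k has k² ≡ 6 (mod 11).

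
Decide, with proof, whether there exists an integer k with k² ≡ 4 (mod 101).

Take k = 2. Then 2² = 4, and since 0 ≤ 4 < 101 this is already reduced: 2² ≡ 4 (mod 101).

k = 2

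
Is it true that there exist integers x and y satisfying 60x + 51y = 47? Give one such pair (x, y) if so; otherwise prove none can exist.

Both 60 and 51 are divisible by gcd(60, 51) = 3, hence so is any combination 60x + 51y.
But 47 is not a multiple of 3 (it leaves remainder 2).
Therefore 60x + 51y = 47 has no solution in integers.

No such integers exist.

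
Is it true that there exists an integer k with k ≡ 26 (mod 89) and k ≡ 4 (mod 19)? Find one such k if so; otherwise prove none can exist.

The moduli 89 and 19 are coprime, so by the Chinese Remainder Theorem a unique solution modulo 1691 exists.
Any solution of the first congruence is k = 26 + 89t; substituting into the second, 89t ≡ 4 − 26 ≡ 16 (mod 19).
89 ≡ 13 (mod 19), so this reads 13t ≡ 16 (mod 19). Invert 13 mod 19 by the Euclidean algorithm: 19 = 1·13 + 6, 13 = 2·6 + 1, 6 = 6·1 + 0; back-substituting, 1 = 13 − 2·6 = 13 − 2·(19 − 1·13) = −2·19 + 3·13. Hence 13·3 ≡ 1, so 13⁻¹ ≡ 3 (mod 19).
Multiplying by 3: t ≡ 3·16 = 48 ≡ 10 (mod 19).
With t = 10: k = 26 + 89·10 = 916.
Verify: 916 = 10·89 + 26 and 916 = 48·19 + 4. ✓

k = 916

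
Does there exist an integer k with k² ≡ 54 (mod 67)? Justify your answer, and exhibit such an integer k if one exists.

k = 11 works: 11² = 121, and 121 − 54 = 67 = 1·67.

k = 11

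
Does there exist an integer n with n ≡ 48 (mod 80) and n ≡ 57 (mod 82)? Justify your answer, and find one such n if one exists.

No, no such integer exists.

Both moduli are multiples of 2 = gcd(80, 82), so any solution would satisfy n ≡ 48 and n ≡ 57 modulo 2 simultaneously.
However 48 ≡ 0 and 57 ≡ 1 (mod 2), and 0 ≠ 1.
Therefore no such n exists.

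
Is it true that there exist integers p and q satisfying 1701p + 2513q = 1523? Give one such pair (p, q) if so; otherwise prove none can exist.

No such integers exist.

Any value of 1701p + 2513q is a multiple of gcd(1701, 2513) = 7.
But 1523 = 7·217 + 4, so 7 ∤ 1523.
Hence no integers p, q satisfy the equation.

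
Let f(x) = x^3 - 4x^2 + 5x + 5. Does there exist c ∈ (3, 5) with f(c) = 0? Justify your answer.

The endpoint values f(3) = 11 and f(5) = 55 are both positive. Claim: f(x) > 0 for every x in (3, 5).
Shift to the endpoint 3: with x = 3 + u (0 < u < 2), one computes f(3 + u) = u^3 + 5u^2 + 8u + 11.
The nonzero coefficients here are all positive, so for u > 0 every term is positive (or zero), and the constant term 11 is strictly positive.
So f is strictly positive on (3, 5); no root exists in the interval.

No.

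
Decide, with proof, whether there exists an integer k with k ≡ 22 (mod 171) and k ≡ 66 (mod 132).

There is no such integer.

Reduce both congruences modulo 3, which divides 171 and 132: they say k ≡ 22 (mod 3) and k ≡ 66 (mod 3).
But 22 mod 3 = 1 while 66 mod 3 = 0, a contradiction.
Therefore no such k exists.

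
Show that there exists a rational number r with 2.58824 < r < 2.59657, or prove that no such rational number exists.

r = 57/22

Multiplying by 22: 22·2.58824 = 56.94128 and 22·2.59657 = 57.12454, so the integer 57 lies strictly between them.
Dividing back, 2.58824 < 57/22 < 2.59657, and 57/22 is rational.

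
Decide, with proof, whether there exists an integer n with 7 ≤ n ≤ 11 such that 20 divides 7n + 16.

There is no such integer n in that range.

At n = 7, 7·7 + 16 = 65 ≡ 5 (mod 20), and each step in n adds 7, giving residues 5, 12, 19, 6, 13 for n = 7, 8, …, 11.
Since 0 is absent from this list, 20 ∤ 7n + 16 for every n with 7 ≤ n ≤ 11.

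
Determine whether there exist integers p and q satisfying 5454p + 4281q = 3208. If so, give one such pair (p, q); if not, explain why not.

No such integers exist.

Both 5454 and 4281 are divisible by gcd(5454, 4281) = 3, hence so is any combination 5454p + 4281q.
But 3208 is not a multiple of 3 (it leaves remainder 1).
Therefore 5454p + 4281q = 3208 has no solution in integers.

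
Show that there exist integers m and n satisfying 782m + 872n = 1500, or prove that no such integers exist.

m = 274, n = -244

gcd(782, 872) = 2, and 2 divides 1500, so integer solutions exist.
Dividing through by 2 reduces the equation to 391m + 436n = 750.
Euclidean algorithm: 436 = 1·391 + 45, 391 = 8·45 + 31, 45 = 1·31 + 14, 31 = 2·14 + 3, 14 = 4·3 + 2, 3 = 1·2 + 1, 2 = 2·1 + 0.
Unwinding: 1 = 3 − 1·2 = 3 − (14 − 4·3) = −14 + 5·3 = −14 + 5·(31 − 2·14) = 5·31 − 11·14 = 5·31 − 11·(45 − 1·31) = −11·45 + 16·31 = −11·45 + 16·(391 − 8·45) = 16·391 − 139·45 = 16·391 − 139·(436 − 1·391) = −139·436 + 155·391, i.e. 391·155 + 436·(-139) = 1.
Multiplying through by 750: m = 155·750 = 116250, n = (-139)·750 = -104250 is a solution.
The general solution is m = 116250 + 436k, n = -104250 − 391k; taking k = -266 gives the smaller pair m = 274, n = -244.
Check: 782·274 + 872·(-244) = 214268 − 212768 = 1500. ✓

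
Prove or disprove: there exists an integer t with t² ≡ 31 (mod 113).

t = 12

Take t = 12. Then 12² = 144 = 1·113 + 31, so 12² ≡ 31 (mod 113).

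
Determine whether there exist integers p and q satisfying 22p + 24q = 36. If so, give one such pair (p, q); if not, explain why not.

Every value of 22p + 24q is a multiple of gcd(22, 24) = 2; since 2 ∣ 36, solutions exist.
Dividing through by 2 reduces the equation to 11p + 12q = 18.
Run the Euclidean algorithm on 12 and 11: 12 = 1·11 + 1, 11 = 11·1 + 0.
Back-substituting, 1 = 12 − 1·11; that is, 11·(-1) + 12·1 = 1.
Scaling by 18 gives the particular solution (p, q) = (-18, 18).
Shifting by a multiple of (12, −11) keeps it a solution: p = -18 + 2·12 = 6, q = 18 − 2·11 = -4.
Check: 22·6 + 24·(-4) = 132 − 96 = 36. ✓

p = 6, q = -4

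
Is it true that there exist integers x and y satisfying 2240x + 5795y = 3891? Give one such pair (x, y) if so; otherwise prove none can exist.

gcd(2240, 5795) = 5, so every integer of the form 2240x + 5795y is a multiple of 5.
But 3891 is not a multiple of 5 (it leaves remainder 1).
Therefore 2240x + 5795y = 3891 has no solution in integers.

No such integers exist.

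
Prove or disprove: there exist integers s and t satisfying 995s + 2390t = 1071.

Both 995 and 2390 are divisible by gcd(995, 2390) = 5, hence so is any combination 995s + 2390t.
However 1071 leaves remainder 1 on division by 5.
Hence no integers s, t satisfy the equation.

No such integers exist.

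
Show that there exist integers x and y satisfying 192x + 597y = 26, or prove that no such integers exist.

No such integers exist.

Any value of 192x + 597y is a multiple of gcd(192, 597) = 3.
But 26 = 3·8 + 2, so 3 ∤ 26.
Hence no integers x, y satisfy the equation.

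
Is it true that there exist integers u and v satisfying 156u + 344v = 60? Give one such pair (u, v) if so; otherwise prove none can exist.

Since gcd(156, 344) = 4 and 60 = 4·15, Bézout's identity guarantees a solution.
Dividing through by 4 reduces the equation to 39u + 86v = 15.
Run the Euclidean algorithm on 86 and 39: 86 = 2·39 + 8, 39 = 4·8 + 7, 8 = 1·7 + 1, 7 = 7·1 + 0.
Back-substituting, 1 = 8 − 1·7 = 8 − (39 − 4·8) = −39 + 5·8 = −39 + 5·(86 − 2·39) = 5·86 − 11·39; that is, 39·(-11) + 86·5 = 1.
Multiplying through by 15: u = (-11)·15 = -165, v = 5·15 = 75 is a solution.
The general solution is u = -165 + 86k, v = 75 − 39k; taking k = 2 gives the smaller pair u = 7, v = -3.
Indeed 156·7 + 344·(-3) = 1092 − 1032 = 60.

u = 7, v = -3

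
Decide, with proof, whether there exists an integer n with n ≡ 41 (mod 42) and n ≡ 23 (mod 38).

n = 251

Here gcd(42, 38) = 2, and both 41 and 23 leave remainder 1 mod 2, so the system is consistent.
Step through n = 41, 41 + 42, 41 + 2·42, …: the values 41, 83, 125, 167, 209, 251 reduce mod 38 to 3, 7, 11, 15, 19, 23. The value 251 hits 23.
Verify: 251 = 5·42 + 41 and 251 = 6·38 + 23. ✓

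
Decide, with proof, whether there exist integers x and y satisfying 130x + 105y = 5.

x = 17, y = -21

Since gcd(130, 105) = 5 and 5 = 5·1, Bézout's identity guarantees a solution.
Dividing through by 5 reduces the equation to 26x + 21y = 1.
Euclidean algorithm: 26 = 1·21 + 5, 21 = 4·5 + 1, 5 = 5·1 + 0.
Back-substituting, 1 = 21 − 4·5 = 21 − 4·(26 − 1·21) = −4·26 + 5·21; that is, 26·(-4) + 21·5 = 1.
This gives the solution x = -4, y = 5 directly.
The general solution is x = -4 + 21k, y = 5 − 26k; taking k = 1 gives the smaller pair x = 17, y = -21.
Check: 130·17 + 105·(-21) = 2210 − 2205 = 5. ✓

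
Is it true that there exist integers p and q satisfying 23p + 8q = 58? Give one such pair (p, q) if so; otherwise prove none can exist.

23 and 8 are coprime, so 23p + 8q ranges over all of ℤ.
Dividing repeatedly: 23 = 2·8 + 7, 8 = 1·7 + 1, 7 = 7·1 + 0.
Unwinding: 1 = 8 − 1·7 = 8 − (23 − 2·8) = −23 + 3·8, i.e. 23·(-1) + 8·3 = 1.
Multiplying through by 58: p = (-1)·58 = -58, q = 3·58 = 174 is a solution.
Shifting by a multiple of (8, −23) keeps it a solution: p = -58 + 8·8 = 6, q = 174 − 8·23 = -10.
Indeed 23·6 + 8·(-10) = 138 − 80 = 58.

p = 6, q = -10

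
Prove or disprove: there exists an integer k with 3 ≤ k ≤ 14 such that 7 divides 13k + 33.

Scanning upward from k = 3 gives 72, 85, none divisible by 7. Try k = 5: 13·5 + 33 = 98 = 14·7, which is divisible by 7.

k = 5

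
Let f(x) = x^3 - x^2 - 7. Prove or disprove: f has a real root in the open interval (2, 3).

f(2) = -3 and f(3) = 11, which have opposite signs.
As a polynomial, f is continuous on every closed interval.
By the Intermediate Value Theorem f must vanish at some point of (2, 3).

Yes, f has a root in the interval.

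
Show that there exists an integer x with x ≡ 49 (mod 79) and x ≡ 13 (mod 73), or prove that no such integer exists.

x = 5342

The moduli 79 and 73 are coprime, so by the Chinese Remainder Theorem a unique solution modulo 5767 exists.
Write x = 49 + 79t and require 49 + 79t ≡ 13 (mod 73), i.e. 79t ≡ 37 (mod 73).
79 ≡ 6 (mod 73), so this reads 6t ≡ 37 (mod 73). Note 6·61 = 366 ≡ 1 (mod 73) (as 366 − 1 = 5·73), so 6⁻¹ ≡ 61.
Multiplying by 61: t ≡ 61·37 = 2257 ≡ 67 (mod 73).
Taking t = 67 gives x = 49 + 79·67 = 5342.
Check: 5342 mod 79 = 49, 5342 mod 73 = 13. ✓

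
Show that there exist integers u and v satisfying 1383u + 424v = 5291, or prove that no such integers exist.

u = 189, v = -604

1383 and 424 are coprime, so 1383u + 424v ranges over all of ℤ.
Dividing repeatedly: 1383 = 3·424 + 111, 424 = 3·111 + 91, 111 = 1·91 + 20, 91 = 4·20 + 11, 20 = 1·11 + 9, 11 = 1·9 + 2, 9 = 4·2 + 1, 2 = 2·1 + 0.
Unwinding: 1 = 9 − 4·2 = 9 − 4·(11 − 1·9) = −4·11 + 5·9 = −4·11 + 5·(20 − 1·11) = 5·20 − 9·11 = 5·20 − 9·(91 − 4·20) = −9·91 + 41·20 = −9·91 + 41·(111 − 1·91) = 41·111 − 50·91 = 41·111 − 50·(424 − 3·111) = −50·424 + 191·111 = −50·424 + 191·(1383 − 3·424) = 191·1383 − 623·424, i.e. 1383·191 + 424·(-623) = 1.
Multiplying through by 5291: u = 191·5291 = 1010581, v = (-623)·5291 = -3296293 is a solution.
The general solution is u = 1010581 + 424k, v = -3296293 − 1383k; taking k = -2383 gives the smaller pair u = 189, v = -604.
Check: 1383·189 + 424·(-604) = 261387 − 256096 = 5291. ✓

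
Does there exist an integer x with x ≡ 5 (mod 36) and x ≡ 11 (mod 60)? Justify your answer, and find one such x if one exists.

gcd(36, 60) = 12. If x ≡ 5 (mod 36) and x ≡ 11 (mod 60), then x ≡ 5 (mod 12) and x ≡ 11 (mod 12).
But 5 mod 12 = 5 while 11 mod 12 = 11, a contradiction.
So no integer satisfies both congruences.

No such integer exists.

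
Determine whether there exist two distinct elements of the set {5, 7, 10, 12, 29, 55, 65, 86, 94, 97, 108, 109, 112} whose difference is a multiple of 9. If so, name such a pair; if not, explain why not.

Yes: 5 and 86.

Reduce each element mod 9: 5↦5, 7↦7, 10↦1, 12↦3, 29↦2, 55↦1, 65↦2, 86↦5, 94↦4, 97↦7, 108↦0, 109↦1, 112↦4. The residue 5 repeats (at 5 and 86), and 86 − 5 = 81 = 9·9.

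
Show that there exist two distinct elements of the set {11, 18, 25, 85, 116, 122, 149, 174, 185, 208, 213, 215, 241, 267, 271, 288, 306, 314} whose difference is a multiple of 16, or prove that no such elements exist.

Reduce each element mod 16: 11↦11, 18↦2, 25↦9, 85↦5, 116↦4, 122↦10, 149↦5, 174↦14, 185↦9, 208↦0, 213↦5, 215↦7, 241↦1, 267↦11, 271↦15, 288↦0, 306↦2, 314↦10. The residue 11 repeats (at 11 and 267), and 267 − 11 = 256 = 16·16.

The pair (11, 267) works.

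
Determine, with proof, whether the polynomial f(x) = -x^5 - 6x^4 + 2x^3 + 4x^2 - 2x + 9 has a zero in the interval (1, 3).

Such a root exists.

f(1) = 6 and f(3) = -636, which have opposite signs.
As a polynomial, f is continuous on every closed interval.
By the Intermediate Value Theorem, f takes the value 0 somewhere in the open interval.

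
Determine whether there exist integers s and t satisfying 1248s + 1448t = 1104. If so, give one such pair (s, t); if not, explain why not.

Since gcd(1248, 1448) = 8 and 1104 = 8·138, Bézout's identity guarantees a solution.
Dividing through by 8 reduces the equation to 156s + 181t = 138.
Euclidean algorithm: 181 = 1·156 + 25, 156 = 6·25 + 6, 25 = 4·6 + 1, 6 = 6·1 + 0.
Working back up the chain: 1 = 25 − 4·6 = 25 − 4·(156 − 6·25) = −4·156 + 25·25 = −4·156 + 25·(181 − 1·156) = 25·181 − 29·156. So 156·(-29) + 181·25 = 1.
Times 138: 156·(-4002) + 181·3450 = 138, so (-4002, 3450) solves it.
Shifting by a multiple of (181, −156) keeps it a solution: s = -4002 + 23·181 = 161, t = 3450 − 23·156 = -138.
Check: 1248·161 + 1448·(-138) = 200928 − 199824 = 1104. ✓

s = 161, t = -138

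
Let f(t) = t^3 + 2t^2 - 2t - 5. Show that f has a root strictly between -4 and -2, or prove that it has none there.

No such root exists.

The endpoint values f(-4) = -29 and f(-2) = -1 are both negative. Claim: f(t) < 0 for every t in (-4, -2).
Shift to the endpoint -2: with t = -2 − u (0 < u < 2), one computes f(-2 − u) = -u^3 - 4u^2 - 2u - 1.
The nonzero coefficients here are all negative, so for u > 0 every term is negative (or zero), and the constant term -1 is strictly negative.
So f is strictly negative on (-4, -2); no root exists in the interval.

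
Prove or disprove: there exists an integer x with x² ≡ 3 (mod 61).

x = 8 works: 8² = 64, and 64 − 3 = 61 = 1·61.

x = 8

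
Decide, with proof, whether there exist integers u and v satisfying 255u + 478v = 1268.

255 and 478 are coprime, so 255u + 478v ranges over all of ℤ.
Euclidean algorithm: 478 = 1·255 + 223, 255 = 1·223 + 32, 223 = 6·32 + 31, 32 = 1·31 + 1, 31 = 31·1 + 0.
Unwinding: 1 = 32 − 1·31 = 32 − (223 − 6·32) = −223 + 7·32 = −223 + 7·(255 − 1·223) = 7·255 − 8·223 = 7·255 − 8·(478 − 1·255) = −8·478 + 15·255, i.e. 255·15 + 478·(-8) = 1.
Scaling by 1268 gives the particular solution (u, v) = (19020, -10144).
Shifting by a multiple of (478, −255) keeps it a solution: u = 19020 − 39·478 = 378, v = -10144 + 39·255 = -199.
Indeed 255·378 + 478·(-199) = 96390 − 95122 = 1268.

u = 378, v = -199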